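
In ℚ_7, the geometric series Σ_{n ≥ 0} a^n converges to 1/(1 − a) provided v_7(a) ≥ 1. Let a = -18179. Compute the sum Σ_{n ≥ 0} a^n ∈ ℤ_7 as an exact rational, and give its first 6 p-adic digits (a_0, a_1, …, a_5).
Σ a^n = 1/(1 − a) = 1/18180;  first 6 digits = (1, 0, 0, 3, 6, 5)

v_7(a) = 3 ≥ 1, so the series converges in ℤ_7 to 1/(1 − a) = 1/(1 − (-18179)) = 1/18180. Expand this rational in ℤ_7: compute digits iteratively via d_i = x_i mod 7, x_{i+1} = (x_i − d_i)/7. The first 6 digits are (1, 0, 0, 3, 6, 5).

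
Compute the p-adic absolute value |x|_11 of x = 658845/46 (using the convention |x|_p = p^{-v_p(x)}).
|658845/46|_11 = 1/14641

Step 1 — compute v_11(x) by factoring powers of 11 out of the numerator and denominator: v_11(658845/46) = 4. Step 2 — apply |x|_p = p^{-v_p(x)} = 11^{-4} = 1/14641.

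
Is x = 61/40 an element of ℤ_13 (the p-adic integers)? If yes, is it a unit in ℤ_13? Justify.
x ∈ ℤ_13^× (unit); v_13(x) = 0

ℤ_13 = {x ∈ ℚ_13 : v_13(x) ≥ 0} and ℤ_13^× = {x ∈ ℤ_13 : v_13(x) = 0}. Here v_13(61/40) = v_13(num) − v_13(den) = 0; compare against these criteria.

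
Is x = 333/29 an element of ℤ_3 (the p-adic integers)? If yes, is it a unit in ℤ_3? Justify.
x ∈ ℤ_3 but not a unit; v_3(x) = 2 > 0

ℤ_3 = {x ∈ ℚ_3 : v_3(x) ≥ 0} and ℤ_3^× = {x ∈ ℤ_3 : v_3(x) = 0}. Here v_3(333/29) = v_3(num) − v_3(den) = 2; compare against these criteria.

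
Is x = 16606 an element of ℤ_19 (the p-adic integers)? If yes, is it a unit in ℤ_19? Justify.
x ∈ ℤ_19 but not a unit; v_19(x) = 2 > 0

ℤ_19 = {x ∈ ℚ_19 : v_19(x) ≥ 0} and ℤ_19^× = {x ∈ ℤ_19 : v_19(x) = 0}. Here v_19(16606) = v_19(num) − v_19(den) = 2; compare against these criteria.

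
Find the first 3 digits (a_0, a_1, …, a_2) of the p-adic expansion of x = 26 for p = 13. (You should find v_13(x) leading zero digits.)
(a_0, …, a_2) = (0, 2, 0)

v_13(26) = 1, so a_0 = ... = a_0 = 0. Factor out: x = 13^1 · u with u = 2 a unit in ℤ_13. Expand u iteratively via a_{v+i} = u_i mod 13, u_{i+1} = (u_i − a_{v+i})/13:
  u_0 = 2;  a_1 = 2;  u_1 = (u_0 − 2)/13 = 0
  u_1 = 0;  a_2 = 0;  u_2 = (u_1 − 0)/13 = 0
Digits: (0, 2, 0).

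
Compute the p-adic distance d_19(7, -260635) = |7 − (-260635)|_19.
d_19(7, -260635) = 1/130321

Step 1 — x − y = 7 − (-260635) = 260642. Step 2 — v_19(260642) = 4 (factor: 260642 = (19^4 · 2); the sign does not affect v_p). Step 3 — |x − y|_19 = 19^{-4} = 1/130321.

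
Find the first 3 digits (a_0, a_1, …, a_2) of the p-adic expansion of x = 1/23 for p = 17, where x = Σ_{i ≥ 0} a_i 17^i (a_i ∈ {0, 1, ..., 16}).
(a_0, …, a_2) = (3, 5, 13)

v_17(1/23) = 0 (numerator and denominator both coprime to 17), so x ∈ ℤ_17^×. Compute digits iteratively via a_i = x_i mod 17, x_{i+1} = (x_i − a_i)/17, with x_0 = x:
  x_0 = 1/23;  a_0 = 3;  x_1 = (x_0 − 3)/17 = -4/23
  x_1 = -4/23;  a_1 = 5;  x_2 = (x_1 − 5)/17 = -7/23
  x_2 = -7/23;  a_2 = 13;  x_3 = (x_2 − 13)/17 = -18/23
Digits: (3, 5, 13).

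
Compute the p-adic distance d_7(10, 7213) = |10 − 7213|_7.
d_7(10, 7213) = 1/2401

Step 1 — x − y = 10 − 7213 = -7203. Step 2 — v_7(-7203) = 4 (factor: -7203 = −(7^4 · 3); the sign does not affect v_p). Step 3 — |x − y|_7 = 7^{-4} = 1/2401.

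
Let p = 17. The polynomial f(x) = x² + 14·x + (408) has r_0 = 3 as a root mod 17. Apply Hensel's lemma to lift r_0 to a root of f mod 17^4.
r_3 = 76435 (mod 83521)

Hensel: r_{i+1} = r_i − f(r_i)·(f′(r_i))^{-1} mod 17^{i+2}, f′(x) = 2x + 14. Iterate:
  r_0 = 3 (mod 17)
  r_1 = 139 (mod 289)
  r_2 = 2740 (mod 4913)
  r_3 = 76435 (mod 83521)
Final: r = 76435 satisfies f(r) ≡ 0 mod 17^4.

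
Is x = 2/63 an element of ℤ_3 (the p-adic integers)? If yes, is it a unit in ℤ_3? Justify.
x ∉ ℤ_3 (v_3(x) = -2 < 0)

ℤ_3 = {x ∈ ℚ_3 : v_3(x) ≥ 0} and ℤ_3^× = {x ∈ ℤ_3 : v_3(x) = 0}. Here v_3(2/63) = v_3(num) − v_3(den) = -2; compare against these criteria.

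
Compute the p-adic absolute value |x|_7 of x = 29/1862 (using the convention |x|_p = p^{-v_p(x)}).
|29/1862|_7 = 49

Step 1 — compute v_7(x) by factoring powers of 7 out of the numerator and denominator: v_7(29/1862) = -2. Step 2 — apply |x|_p = p^{-v_p(x)} = 7^{2} = 49.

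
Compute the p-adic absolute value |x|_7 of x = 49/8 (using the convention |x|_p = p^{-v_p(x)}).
|49/8|_7 = 1/49

Step 1 — compute v_7(x) by factoring powers of 7 out of the numerator and denominator: v_7(49/8) = 2. Step 2 — apply |x|_p = p^{-v_p(x)} = 7^{-2} = 1/49.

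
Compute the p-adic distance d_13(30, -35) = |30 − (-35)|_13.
d_13(30, -35) = 1/13

Step 1 — x − y = 30 − (-35) = 65. Step 2 — v_13(65) = 1 (factor: 65 = (13^1 · 5); the sign does not affect v_p). Step 3 — |x − y|_13 = 13^{-1} = 1/13.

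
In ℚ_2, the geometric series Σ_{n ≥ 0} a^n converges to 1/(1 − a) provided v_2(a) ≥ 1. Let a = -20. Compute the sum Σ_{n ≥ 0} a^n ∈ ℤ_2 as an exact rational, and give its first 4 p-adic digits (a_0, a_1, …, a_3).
Σ a^n = 1/(1 − a) = 1/21;  first 4 digits = (1, 0, 1, 1)

v_2(a) = 2 ≥ 1, so the series converges in ℤ_2 to 1/(1 − a) = 1/(1 − (-20)) = 1/21. Expand this rational in ℤ_2: compute digits iteratively via d_i = x_i mod 2, x_{i+1} = (x_i − d_i)/2. The first 4 digits are (1, 0, 1, 1).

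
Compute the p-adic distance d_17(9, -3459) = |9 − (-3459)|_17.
d_17(9, -3459) = 1/289

Step 1 — x − y = 9 − (-3459) = 3468. Step 2 — v_17(3468) = 2 (factor: 3468 = (17^2 · 12); the sign does not affect v_p). Step 3 — |x − y|_17 = 17^{-2} = 1/289.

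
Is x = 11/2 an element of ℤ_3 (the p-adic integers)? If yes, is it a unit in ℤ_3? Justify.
x ∈ ℤ_3^× (unit); v_3(x) = 0

ℤ_3 = {x ∈ ℚ_3 : v_3(x) ≥ 0} and ℤ_3^× = {x ∈ ℤ_3 : v_3(x) = 0}. Here v_3(11/2) = v_3(num) − v_3(den) = 0; compare against these criteria.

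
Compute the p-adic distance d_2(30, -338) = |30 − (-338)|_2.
d_2(30, -338) = 1/16

Step 1 — x − y = 30 − (-338) = 368. Step 2 — v_2(368) = 4 (factor: 368 = (2^4 · 23); the sign does not affect v_p). Step 3 — |x − y|_2 = 2^{-4} = 1/16.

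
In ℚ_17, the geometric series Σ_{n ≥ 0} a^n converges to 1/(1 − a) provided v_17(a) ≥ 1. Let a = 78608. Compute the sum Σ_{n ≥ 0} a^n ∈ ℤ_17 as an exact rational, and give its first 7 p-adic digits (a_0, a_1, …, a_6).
Σ a^n = 1/(1 − a) = -1/78607;  first 7 digits = (1, 0, 0, 16, 0, 0, 1)

v_17(a) = 3 ≥ 1, so the series converges in ℤ_17 to 1/(1 − a) = 1/(1 − 78608) = -1/78607. Expand this rational in ℤ_17: compute digits iteratively via d_i = x_i mod 17, x_{i+1} = (x_i − d_i)/17. The first 7 digits are (1, 0, 0, 16, 0, 0, 1).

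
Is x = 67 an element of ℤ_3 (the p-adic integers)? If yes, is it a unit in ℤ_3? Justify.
x ∈ ℤ_3^× (unit); v_3(x) = 0

ℤ_3 = {x ∈ ℚ_3 : v_3(x) ≥ 0} and ℤ_3^× = {x ∈ ℤ_3 : v_3(x) = 0}. Here v_3(67) = v_3(num) − v_3(den) = 0; compare against these criteria.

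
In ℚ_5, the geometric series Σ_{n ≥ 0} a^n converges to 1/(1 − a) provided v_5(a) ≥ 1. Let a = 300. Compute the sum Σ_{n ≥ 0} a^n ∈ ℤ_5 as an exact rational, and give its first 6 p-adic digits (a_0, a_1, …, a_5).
Σ a^n = 1/(1 − a) = -1/299;  first 6 digits = (1, 0, 2, 2, 4, 3)

v_5(a) = 2 ≥ 1, so the series converges in ℤ_5 to 1/(1 − a) = 1/(1 − 300) = -1/299. Expand this rational in ℤ_5: compute digits iteratively via d_i = x_i mod 5, x_{i+1} = (x_i − d_i)/5. The first 6 digits are (1, 0, 2, 2, 4, 3).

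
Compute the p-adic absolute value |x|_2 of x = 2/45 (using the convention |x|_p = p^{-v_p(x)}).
|2/45|_2 = 1/2

Step 1 — compute v_2(x) by factoring powers of 2 out of the numerator and denominator: v_2(2/45) = 1. Step 2 — apply |x|_p = p^{-v_p(x)} = 2^{-1} = 1/2.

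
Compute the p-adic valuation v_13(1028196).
v_13(1028196) = 4

v_13(n) is the largest exponent k such that 13^k divides n. Factor out: 1028196 = 13^4 · 36. (Sign doesn't affect v_p.) So v_13(1028196) = 4.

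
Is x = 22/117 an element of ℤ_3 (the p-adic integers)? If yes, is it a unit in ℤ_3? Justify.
x ∉ ℤ_3 (v_3(x) = -2 < 0)

ℤ_3 = {x ∈ ℚ_3 : v_3(x) ≥ 0} and ℤ_3^× = {x ∈ ℤ_3 : v_3(x) = 0}. Here v_3(22/117) = v_3(num) − v_3(den) = -2; compare against these criteria.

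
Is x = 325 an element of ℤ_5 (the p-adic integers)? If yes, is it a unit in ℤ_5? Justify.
x ∈ ℤ_5 but not a unit; v_5(x) = 2 > 0

ℤ_5 = {x ∈ ℚ_5 : v_5(x) ≥ 0} and ℤ_5^× = {x ∈ ℤ_5 : v_5(x) = 0}. Here v_5(325) = v_5(num) − v_5(den) = 2; compare against these criteria.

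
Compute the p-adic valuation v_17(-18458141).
v_17(-18458141) = 5

v_17(n) is the largest exponent k such that 17^k divides n. Factor out: -18458141 = -17^5 · 13. (Sign doesn't affect v_p.) So v_17(-18458141) = 5.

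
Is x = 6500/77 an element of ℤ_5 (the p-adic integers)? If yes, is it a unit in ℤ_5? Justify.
x ∈ ℤ_5 but not a unit; v_5(x) = 3 > 0

ℤ_5 = {x ∈ ℚ_5 : v_5(x) ≥ 0} and ℤ_5^× = {x ∈ ℤ_5 : v_5(x) = 0}. Here v_5(6500/77) = v_5(num) − v_5(den) = 3; compare against these criteria.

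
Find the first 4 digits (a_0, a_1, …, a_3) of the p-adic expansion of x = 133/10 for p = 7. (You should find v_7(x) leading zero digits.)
(a_0, …, a_3) = (0, 4, 6, 4)

v_7(133/10) = 1, so a_0 = ... = a_0 = 0. Factor out: x = 7^1 · u with u = 19/10 a unit in ℤ_7. Expand u iteratively via a_{v+i} = u_i mod 7, u_{i+1} = (u_i − a_{v+i})/7:
  u_0 = 19/10;  a_1 = 4;  u_1 = (u_0 − 4)/7 = -3/10
  u_1 = -3/10;  a_2 = 6;  u_2 = (u_1 − 6)/7 = -9/10
  u_2 = -9/10;  a_3 = 4;  u_3 = (u_2 − 4)/7 = -7/10
Digits: (0, 4, 6, 4).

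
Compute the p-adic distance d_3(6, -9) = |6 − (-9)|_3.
d_3(6, -9) = 1/3

Step 1 — x − y = 6 − (-9) = 15. Step 2 — v_3(15) = 1 (factor: 15 = (3^1 · 5); the sign does not affect v_p). Step 3 — |x − y|_3 = 3^{-1} = 1/3.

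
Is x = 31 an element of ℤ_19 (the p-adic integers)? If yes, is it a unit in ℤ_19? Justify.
x ∈ ℤ_19^× (unit); v_19(x) = 0

ℤ_19 = {x ∈ ℚ_19 : v_19(x) ≥ 0} and ℤ_19^× = {x ∈ ℤ_19 : v_19(x) = 0}. Here v_19(31) = v_19(num) − v_19(den) = 0; compare against these criteria.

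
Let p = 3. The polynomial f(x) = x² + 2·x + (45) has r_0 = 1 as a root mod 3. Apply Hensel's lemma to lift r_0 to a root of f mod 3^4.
r_3 = 61 (mod 81)

Hensel: r_{i+1} = r_i − f(r_i)·(f′(r_i))^{-1} mod 3^{i+2}, f′(x) = 2x + 2. Iterate:
  r_0 = 1 (mod 3)
  r_1 = 7 (mod 9)
  r_2 = 7 (mod 27)
  r_3 = 61 (mod 81)
Final: r = 61 satisfies f(r) ≡ 0 mod 3^4.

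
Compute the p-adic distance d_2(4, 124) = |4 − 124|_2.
d_2(4, 124) = 1/8

Step 1 — x − y = 4 − 124 = -120. Step 2 — v_2(-120) = 3 (factor: -120 = −(2^3 · 15); the sign does not affect v_p). Step 3 — |x − y|_2 = 2^{-3} = 1/8.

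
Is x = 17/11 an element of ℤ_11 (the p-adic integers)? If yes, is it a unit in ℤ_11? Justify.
x ∉ ℤ_11 (v_11(x) = -1 < 0)

ℤ_11 = {x ∈ ℚ_11 : v_11(x) ≥ 0} and ℤ_11^× = {x ∈ ℤ_11 : v_11(x) = 0}. Here v_11(17/11) = v_11(num) − v_11(den) = -1; compare against these criteria.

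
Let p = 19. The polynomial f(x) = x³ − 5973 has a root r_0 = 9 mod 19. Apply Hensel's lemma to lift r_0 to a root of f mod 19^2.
r_1 = 142 (mod 361)

Hensel: r_{i+1} = r_i − f(r_i)/f′(r_i) mod 19^{i+2}, where f′(x) = 3x². Iterate:
  r_0 = 9 (mod 19)
  r_1 = 142 (mod 361)
Final: r = 142 with f(r) ≡ 0 mod 19^2.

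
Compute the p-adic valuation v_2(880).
v_2(880) = 4

v_2(n) is the largest exponent k such that 2^k divides n. Factor out: 880 = 2^4 · 55. (Sign doesn't affect v_p.) So v_2(880) = 4.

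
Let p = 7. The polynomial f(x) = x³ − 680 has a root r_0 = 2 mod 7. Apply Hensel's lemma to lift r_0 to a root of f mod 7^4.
r_3 = 1234 (mod 2401)

Hensel: r_{i+1} = r_i − f(r_i)/f′(r_i) mod 7^{i+2}, where f′(x) = 3x². Iterate:
  r_0 = 2 (mod 7)
  r_1 = 9 (mod 49)
  r_2 = 205 (mod 343)
  r_3 = 1234 (mod 2401)
Final: r = 1234 with f(r) ≡ 0 mod 7^4.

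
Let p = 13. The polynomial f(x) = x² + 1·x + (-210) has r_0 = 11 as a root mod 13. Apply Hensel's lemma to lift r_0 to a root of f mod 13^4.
r_3 = 28546 (mod 28561)

Hensel: r_{i+1} = r_i − f(r_i)·(f′(r_i))^{-1} mod 13^{i+2}, f′(x) = 2x + 1. Iterate:
  r_0 = 11 (mod 13)
  r_1 = 154 (mod 169)
  r_2 = 2182 (mod 2197)
  r_3 = 28546 (mod 28561)
Final: r = 28546 satisfies f(r) ≡ 0 mod 13^4.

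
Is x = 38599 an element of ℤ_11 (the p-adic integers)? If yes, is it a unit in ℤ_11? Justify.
x ∈ ℤ_11 but not a unit; v_11(x) = 3 > 0

ℤ_11 = {x ∈ ℚ_11 : v_11(x) ≥ 0} and ℤ_11^× = {x ∈ ℤ_11 : v_11(x) = 0}. Here v_11(38599) = v_11(num) − v_11(den) = 3; compare against these criteria.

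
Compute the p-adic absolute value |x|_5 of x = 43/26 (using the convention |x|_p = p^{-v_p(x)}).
|43/26|_5 = 1

Step 1 — compute v_5(x) by factoring powers of 5 out of the numerator and denominator: v_5(43/26) = 0. Step 2 — apply |x|_p = p^{-v_p(x)} = 5^{0} = 1.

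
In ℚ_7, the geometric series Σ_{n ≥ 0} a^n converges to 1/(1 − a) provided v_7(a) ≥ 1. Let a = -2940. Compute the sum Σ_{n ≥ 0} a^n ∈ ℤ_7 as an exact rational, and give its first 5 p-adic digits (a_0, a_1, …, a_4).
Σ a^n = 1/(1 − a) = 1/2941;  first 5 digits = (1, 0, 3, 5, 0)

v_7(a) = 2 ≥ 1, so the series converges in ℤ_7 to 1/(1 − a) = 1/(1 − (-2940)) = 1/2941. Expand this rational in ℤ_7: compute digits iteratively via d_i = x_i mod 7, x_{i+1} = (x_i − d_i)/7. The first 5 digits are (1, 0, 3, 5, 0).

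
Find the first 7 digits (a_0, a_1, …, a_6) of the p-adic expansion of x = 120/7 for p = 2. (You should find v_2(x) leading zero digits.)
(a_0, …, a_6) = (0, 0, 0, 1, 0, 0, 1)

v_2(120/7) = 3, so a_0 = ... = a_2 = 0. Factor out: x = 2^3 · u with u = 15/7 a unit in ℤ_2. Expand u iteratively via a_{v+i} = u_i mod 2, u_{i+1} = (u_i − a_{v+i})/2:
  u_0 = 15/7;  a_3 = 1;  u_1 = (u_0 − 1)/2 = 4/7
  u_1 = 4/7;  a_4 = 0;  u_2 = (u_1 − 0)/2 = 2/7
  u_2 = 2/7;  a_5 = 0;  u_3 = (u_2 − 0)/2 = 1/7
  u_3 = 1/7;  a_6 = 1;  u_4 = (u_3 − 1)/2 = -3/7
Digits: (0, 0, 0, 1, 0, 0, 1).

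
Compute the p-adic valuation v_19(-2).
v_19(-2) = 0

v_19(n) is the largest exponent k such that 19^k divides n. Factor out: -2 = -19^0 · 2. (Sign doesn't affect v_p.) So v_19(-2) = 0.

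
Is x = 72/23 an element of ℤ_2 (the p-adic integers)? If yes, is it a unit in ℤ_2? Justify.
x ∈ ℤ_2 but not a unit; v_2(x) = 3 > 0

ℤ_2 = {x ∈ ℚ_2 : v_2(x) ≥ 0} and ℤ_2^× = {x ∈ ℤ_2 : v_2(x) = 0}. Here v_2(72/23) = v_2(num) − v_2(den) = 3; compare against these criteria.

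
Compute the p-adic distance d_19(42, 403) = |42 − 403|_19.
d_19(42, 403) = 1/361

Step 1 — x − y = 42 − 403 = -361. Step 2 — v_19(-361) = 2 (factor: -361 = −(19^2 · 1); the sign does not affect v_p). Step 3 — |x − y|_19 = 19^{-2} = 1/361.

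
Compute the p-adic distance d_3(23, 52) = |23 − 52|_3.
d_3(23, 52) = 1

Step 1 — x − y = 23 − 52 = -29. Step 2 — v_3(-29) = 0 (factor: -29 = −(3^0 · 29); the sign does not affect v_p). Step 3 — |x − y|_3 = 3^{0} = 1.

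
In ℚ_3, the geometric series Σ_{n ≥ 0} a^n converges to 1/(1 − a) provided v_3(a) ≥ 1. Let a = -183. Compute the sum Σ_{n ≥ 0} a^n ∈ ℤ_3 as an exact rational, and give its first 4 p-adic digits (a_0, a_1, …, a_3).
Σ a^n = 1/(1 − a) = 1/184;  first 4 digits = (1, 2, 1, 2)

v_3(a) = 1 ≥ 1, so the series converges in ℤ_3 to 1/(1 − a) = 1/(1 − (-183)) = 1/184. Expand this rational in ℤ_3: compute digits iteratively via d_i = x_i mod 3, x_{i+1} = (x_i − d_i)/3. The first 4 digits are (1, 2, 1, 2).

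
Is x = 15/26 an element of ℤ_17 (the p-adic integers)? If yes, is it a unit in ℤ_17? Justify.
x ∈ ℤ_17^× (unit); v_17(x) = 0

ℤ_17 = {x ∈ ℚ_17 : v_17(x) ≥ 0} and ℤ_17^× = {x ∈ ℤ_17 : v_17(x) = 0}. Here v_17(15/26) = v_17(num) − v_17(den) = 0; compare against these criteria.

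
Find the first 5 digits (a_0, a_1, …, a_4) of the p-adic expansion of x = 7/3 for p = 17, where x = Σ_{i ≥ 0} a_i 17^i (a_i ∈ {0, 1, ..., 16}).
(a_0, …, a_4) = (8, 11, 5, 11, 5)

v_17(7/3) = 0 (numerator and denominator both coprime to 17), so x ∈ ℤ_17^×. Compute digits iteratively via a_i = x_i mod 17, x_{i+1} = (x_i − a_i)/17, with x_0 = x:
  x_0 = 7/3;  a_0 = 8;  x_1 = (x_0 − 8)/17 = -1/3
  x_1 = -1/3;  a_1 = 11;  x_2 = (x_1 − 11)/17 = -2/3
  x_2 = -2/3;  a_2 = 5;  x_3 = (x_2 − 5)/17 = -1/3
  x_3 = -1/3;  a_3 = 11;  x_4 = (x_3 − 11)/17 = -2/3
  x_4 = -2/3;  a_4 = 5;  x_5 = (x_4 − 5)/17 = -1/3
Digits: (8, 11, 5, 11, 5).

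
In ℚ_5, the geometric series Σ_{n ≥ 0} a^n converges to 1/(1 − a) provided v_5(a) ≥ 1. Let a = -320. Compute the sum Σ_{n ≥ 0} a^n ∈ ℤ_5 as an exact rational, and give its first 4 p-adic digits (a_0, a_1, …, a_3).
Σ a^n = 1/(1 − a) = 1/321;  first 4 digits = (1, 1, 3, 2)

v_5(a) = 1 ≥ 1, so the series converges in ℤ_5 to 1/(1 − a) = 1/(1 − (-320)) = 1/321. Expand this rational in ℤ_5: compute digits iteratively via d_i = x_i mod 5, x_{i+1} = (x_i − d_i)/5. The first 4 digits are (1, 1, 3, 2).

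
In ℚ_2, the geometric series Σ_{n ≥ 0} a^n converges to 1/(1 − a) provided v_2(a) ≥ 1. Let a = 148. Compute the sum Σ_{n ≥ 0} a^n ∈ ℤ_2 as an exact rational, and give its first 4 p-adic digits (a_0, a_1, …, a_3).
Σ a^n = 1/(1 − a) = -1/147;  first 4 digits = (1, 0, 1, 0)

v_2(a) = 2 ≥ 1, so the series converges in ℤ_2 to 1/(1 − a) = 1/(1 − 148) = -1/147. Expand this rational in ℤ_2: compute digits iteratively via d_i = x_i mod 2, x_{i+1} = (x_i − d_i)/2. The first 4 digits are (1, 0, 1, 0).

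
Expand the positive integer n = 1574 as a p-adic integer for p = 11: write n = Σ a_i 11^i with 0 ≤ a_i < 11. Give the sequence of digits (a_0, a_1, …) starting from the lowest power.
(a_0, a_1, …) = (1, 0, 2, 1)

Repeated division by 11 gives the digits low-to-high: 1574 = 1 + 2·11^2 + 1·11^3. Digit sequence: (1, 0, 2, 1).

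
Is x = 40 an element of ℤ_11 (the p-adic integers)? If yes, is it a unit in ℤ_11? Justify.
x ∈ ℤ_11^× (unit); v_11(x) = 0

ℤ_11 = {x ∈ ℚ_11 : v_11(x) ≥ 0} and ℤ_11^× = {x ∈ ℤ_11 : v_11(x) = 0}. Here v_11(40) = v_11(num) − v_11(den) = 0; compare against these criteria.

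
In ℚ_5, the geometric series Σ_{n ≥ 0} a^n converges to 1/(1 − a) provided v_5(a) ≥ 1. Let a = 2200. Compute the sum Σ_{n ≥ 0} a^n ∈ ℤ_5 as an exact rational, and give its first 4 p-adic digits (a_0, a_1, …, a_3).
Σ a^n = 1/(1 − a) = -1/2199;  first 4 digits = (1, 0, 3, 2)

v_5(a) = 2 ≥ 1, so the series converges in ℤ_5 to 1/(1 − a) = 1/(1 − 2200) = -1/2199. Expand this rational in ℤ_5: compute digits iteratively via d_i = x_i mod 5, x_{i+1} = (x_i − d_i)/5. The first 4 digits are (1, 0, 3, 2).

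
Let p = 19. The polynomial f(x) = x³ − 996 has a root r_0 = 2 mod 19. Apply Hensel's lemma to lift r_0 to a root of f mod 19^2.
r_1 = 325 (mod 361)

Hensel: r_{i+1} = r_i − f(r_i)/f′(r_i) mod 19^{i+2}, where f′(x) = 3x². Iterate:
  r_0 = 2 (mod 19)
  r_1 = 325 (mod 361)
Final: r = 325 with f(r) ≡ 0 mod 19^2.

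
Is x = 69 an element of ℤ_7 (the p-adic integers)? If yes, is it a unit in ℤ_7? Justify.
x ∈ ℤ_7^× (unit); v_7(x) = 0

ℤ_7 = {x ∈ ℚ_7 : v_7(x) ≥ 0} and ℤ_7^× = {x ∈ ℤ_7 : v_7(x) = 0}. Here v_7(69) = v_7(num) − v_7(den) = 0; compare against these criteria.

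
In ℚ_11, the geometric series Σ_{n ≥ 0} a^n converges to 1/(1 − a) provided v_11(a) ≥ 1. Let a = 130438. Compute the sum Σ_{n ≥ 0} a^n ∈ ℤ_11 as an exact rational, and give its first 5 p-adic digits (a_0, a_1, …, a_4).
Σ a^n = 1/(1 − a) = -1/130437;  first 5 digits = (1, 0, 0, 10, 8)

v_11(a) = 3 ≥ 1, so the series converges in ℤ_11 to 1/(1 − a) = 1/(1 − 130438) = -1/130437. Expand this rational in ℤ_11: compute digits iteratively via d_i = x_i mod 11, x_{i+1} = (x_i − d_i)/11. The first 5 digits are (1, 0, 0, 10, 8).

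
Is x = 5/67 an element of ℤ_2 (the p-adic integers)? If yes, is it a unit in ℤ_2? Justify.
x ∈ ℤ_2^× (unit); v_2(x) = 0

ℤ_2 = {x ∈ ℚ_2 : v_2(x) ≥ 0} and ℤ_2^× = {x ∈ ℤ_2 : v_2(x) = 0}. Here v_2(5/67) = v_2(num) − v_2(den) = 0; compare against these criteria.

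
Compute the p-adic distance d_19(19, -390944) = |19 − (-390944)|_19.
d_19(19, -390944) = 1/130321

Step 1 — x − y = 19 − (-390944) = 390963. Step 2 — v_19(390963) = 4 (factor: 390963 = (19^4 · 3); the sign does not affect v_p). Step 3 — |x − y|_19 = 19^{-4} = 1/130321.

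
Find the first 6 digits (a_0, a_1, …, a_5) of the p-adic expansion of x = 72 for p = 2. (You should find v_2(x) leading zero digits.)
(a_0, …, a_5) = (0, 0, 0, 1, 0, 0)

v_2(72) = 3, so a_0 = ... = a_2 = 0. Factor out: x = 2^3 · u with u = 9 a unit in ℤ_2. Expand u iteratively via a_{v+i} = u_i mod 2, u_{i+1} = (u_i − a_{v+i})/2:
  u_0 = 9;  a_3 = 1;  u_1 = (u_0 − 1)/2 = 4
  u_1 = 4;  a_4 = 0;  u_2 = (u_1 − 0)/2 = 2
  u_2 = 2;  a_5 = 0;  u_3 = (u_2 − 0)/2 = 1
Digits: (0, 0, 0, 1, 0, 0).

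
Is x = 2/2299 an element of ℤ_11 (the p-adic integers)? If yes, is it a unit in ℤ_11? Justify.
x ∉ ℤ_11 (v_11(x) = -2 < 0)

ℤ_11 = {x ∈ ℚ_11 : v_11(x) ≥ 0} and ℤ_11^× = {x ∈ ℤ_11 : v_11(x) = 0}. Here v_11(2/2299) = v_11(num) − v_11(den) = -2; compare against these criteria.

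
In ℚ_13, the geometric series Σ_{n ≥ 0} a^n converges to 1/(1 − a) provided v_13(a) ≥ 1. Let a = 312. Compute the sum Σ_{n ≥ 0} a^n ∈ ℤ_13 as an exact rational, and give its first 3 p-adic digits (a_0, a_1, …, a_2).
Σ a^n = 1/(1 − a) = -1/311;  first 3 digits = (1, 11, 5)

v_13(a) = 1 ≥ 1, so the series converges in ℤ_13 to 1/(1 − a) = 1/(1 − 312) = -1/311. Expand this rational in ℤ_13: compute digits iteratively via d_i = x_i mod 13, x_{i+1} = (x_i − d_i)/13. The first 3 digits are (1, 11, 5).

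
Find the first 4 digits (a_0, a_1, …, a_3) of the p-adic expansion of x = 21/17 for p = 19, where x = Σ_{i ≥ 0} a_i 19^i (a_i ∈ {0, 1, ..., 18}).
(a_0, …, a_3) = (18, 17, 8, 4)

v_19(21/17) = 0 (numerator and denominator both coprime to 19), so x ∈ ℤ_19^×. Compute digits iteratively via a_i = x_i mod 19, x_{i+1} = (x_i − a_i)/19, with x_0 = x:
  x_0 = 21/17;  a_0 = 18;  x_1 = (x_0 − 18)/19 = -15/17
  x_1 = -15/17;  a_1 = 17;  x_2 = (x_1 − 17)/19 = -16/17
  x_2 = -16/17;  a_2 = 8;  x_3 = (x_2 − 8)/19 = -8/17
  x_3 = -8/17;  a_3 = 4;  x_4 = (x_3 − 4)/19 = -4/17
Digits: (18, 17, 8, 4).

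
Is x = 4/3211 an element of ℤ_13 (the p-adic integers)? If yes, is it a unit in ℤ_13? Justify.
x ∉ ℤ_13 (v_13(x) = -2 < 0)

ℤ_13 = {x ∈ ℚ_13 : v_13(x) ≥ 0} and ℤ_13^× = {x ∈ ℤ_13 : v_13(x) = 0}. Here v_13(4/3211) = v_13(num) − v_13(den) = -2; compare against these criteria.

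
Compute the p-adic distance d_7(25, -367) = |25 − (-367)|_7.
d_7(25, -367) = 1/49

Step 1 — x − y = 25 − (-367) = 392. Step 2 — v_7(392) = 2 (factor: 392 = (7^2 · 8); the sign does not affect v_p). Step 3 — |x − y|_7 = 7^{-2} = 1/49.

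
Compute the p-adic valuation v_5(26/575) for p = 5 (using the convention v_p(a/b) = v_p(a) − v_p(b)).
v_5(26/575) = -2

Factor powers of 5 from the numerator and denominator of the reduced fraction: 26 = 5^0 · 26 and 575 = 5^2 · 23. Apply v_p(a/b) = v_p(a) − v_p(b): v_5(26/575) = 0 − 2 = -2.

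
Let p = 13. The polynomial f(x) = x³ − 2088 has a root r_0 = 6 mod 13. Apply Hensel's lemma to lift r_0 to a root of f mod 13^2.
r_1 = 136 (mod 169)

Hensel: r_{i+1} = r_i − f(r_i)/f′(r_i) mod 13^{i+2}, where f′(x) = 3x². Iterate:
  r_0 = 6 (mod 13)
  r_1 = 136 (mod 169)
Final: r = 136 with f(r) ≡ 0 mod 13^2.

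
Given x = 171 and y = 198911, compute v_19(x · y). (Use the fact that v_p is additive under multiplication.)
v_19(34013781) = 4

v_p(x) = 1 (factor: 171 = 19^1 · 9); v_p(y) = 3 (factor: 198911 = 19^3 · 29). Additivity: v_p(xy) = v_p(x) + v_p(y) = 1 + 3 = 4. (Direct check: xy = 34013781 = 19^4 · (261).)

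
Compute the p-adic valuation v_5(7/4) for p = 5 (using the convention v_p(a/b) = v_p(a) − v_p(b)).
v_5(7/4) = 0

Factor powers of 5 from the numerator and denominator of the reduced fraction: 7 = 5^0 · 7 and 4 = 5^0 · 4. Apply v_p(a/b) = v_p(a) − v_p(b): v_5(7/4) = 0 − 0 = 0.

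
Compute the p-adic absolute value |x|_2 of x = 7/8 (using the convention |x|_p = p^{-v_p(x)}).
|7/8|_2 = 8

Step 1 — compute v_2(x) by factoring powers of 2 out of the numerator and denominator: v_2(7/8) = -3. Step 2 — apply |x|_p = p^{-v_p(x)} = 2^{3} = 8.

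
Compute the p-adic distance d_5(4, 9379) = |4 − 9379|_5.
d_5(4, 9379) = 1/3125

Step 1 — x − y = 4 − 9379 = -9375. Step 2 — v_5(-9375) = 5 (factor: -9375 = −(5^5 · 3); the sign does not affect v_p). Step 3 — |x − y|_5 = 5^{-5} = 1/3125.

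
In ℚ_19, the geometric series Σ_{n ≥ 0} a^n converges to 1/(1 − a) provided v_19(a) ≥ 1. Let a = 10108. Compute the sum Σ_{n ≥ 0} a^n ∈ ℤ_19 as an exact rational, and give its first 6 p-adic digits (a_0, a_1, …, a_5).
Σ a^n = 1/(1 − a) = -1/10107;  first 6 digits = (1, 0, 9, 1, 5, 3)

v_19(a) = 2 ≥ 1, so the series converges in ℤ_19 to 1/(1 − a) = 1/(1 − 10108) = -1/10107. Expand this rational in ℤ_19: compute digits iteratively via d_i = x_i mod 19, x_{i+1} = (x_i − d_i)/19. The first 6 digits are (1, 0, 9, 1, 5, 3).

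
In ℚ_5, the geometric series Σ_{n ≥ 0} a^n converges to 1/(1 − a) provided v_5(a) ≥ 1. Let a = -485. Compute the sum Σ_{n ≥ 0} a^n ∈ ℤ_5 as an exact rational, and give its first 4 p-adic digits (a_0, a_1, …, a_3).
Σ a^n = 1/(1 − a) = 1/486;  first 4 digits = (1, 3, 4, 4)

v_5(a) = 1 ≥ 1, so the series converges in ℤ_5 to 1/(1 − a) = 1/(1 − (-485)) = 1/486. Expand this rational in ℤ_5: compute digits iteratively via d_i = x_i mod 5, x_{i+1} = (x_i − d_i)/5. The first 4 digits are (1, 3, 4, 4).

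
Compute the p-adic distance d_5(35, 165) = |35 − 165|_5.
d_5(35, 165) = 1/5

Step 1 — x − y = 35 − 165 = -130. Step 2 — v_5(-130) = 1 (factor: -130 = −(5^1 · 26); the sign does not affect v_p). Step 3 — |x − y|_5 = 5^{-1} = 1/5.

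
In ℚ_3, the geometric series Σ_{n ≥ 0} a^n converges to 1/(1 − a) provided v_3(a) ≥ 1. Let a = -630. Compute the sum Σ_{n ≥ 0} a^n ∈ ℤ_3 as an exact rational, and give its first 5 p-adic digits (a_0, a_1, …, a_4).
Σ a^n = 1/(1 − a) = 1/631;  first 5 digits = (1, 0, 2, 0, 2)

v_3(a) = 2 ≥ 1, so the series converges in ℤ_3 to 1/(1 − a) = 1/(1 − (-630)) = 1/631. Expand this rational in ℤ_3: compute digits iteratively via d_i = x_i mod 3, x_{i+1} = (x_i − d_i)/3. The first 5 digits are (1, 0, 2, 0, 2).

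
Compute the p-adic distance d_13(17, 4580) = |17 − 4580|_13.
d_13(17, 4580) = 1/169

Step 1 — x − y = 17 − 4580 = -4563. Step 2 — v_13(-4563) = 2 (factor: -4563 = −(13^2 · 27); the sign does not affect v_p). Step 3 — |x − y|_13 = 13^{-2} = 1/169.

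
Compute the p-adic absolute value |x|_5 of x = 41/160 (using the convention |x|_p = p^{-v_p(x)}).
|41/160|_5 = 5

Step 1 — compute v_5(x) by factoring powers of 5 out of the numerator and denominator: v_5(41/160) = -1. Step 2 — apply |x|_p = p^{-v_p(x)} = 5^{1} = 5.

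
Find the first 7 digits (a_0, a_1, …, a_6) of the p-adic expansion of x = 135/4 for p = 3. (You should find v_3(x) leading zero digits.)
(a_0, …, a_6) = (0, 0, 0, 2, 2, 0, 2)

v_3(135/4) = 3, so a_0 = ... = a_2 = 0. Factor out: x = 3^3 · u with u = 5/4 a unit in ℤ_3. Expand u iteratively via a_{v+i} = u_i mod 3, u_{i+1} = (u_i − a_{v+i})/3:
  u_0 = 5/4;  a_3 = 2;  u_1 = (u_0 − 2)/3 = -1/4
  u_1 = -1/4;  a_4 = 2;  u_2 = (u_1 − 2)/3 = -3/4
  u_2 = -3/4;  a_5 = 0;  u_3 = (u_2 − 0)/3 = -1/4
  u_3 = -1/4;  a_6 = 2;  u_4 = (u_3 − 2)/3 = -3/4
Digits: (0, 0, 0, 2, 2, 0, 2).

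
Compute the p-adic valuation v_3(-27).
v_3(-27) = 3

v_3(n) is the largest exponent k such that 3^k divides n. Factor out: -27 = -3^3 · 1. (Sign doesn't affect v_p.) So v_3(-27) = 3.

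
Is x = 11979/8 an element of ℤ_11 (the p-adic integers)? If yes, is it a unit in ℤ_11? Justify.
x ∈ ℤ_11 but not a unit; v_11(x) = 3 > 0

ℤ_11 = {x ∈ ℚ_11 : v_11(x) ≥ 0} and ℤ_11^× = {x ∈ ℤ_11 : v_11(x) = 0}. Here v_11(11979/8) = v_11(num) − v_11(den) = 3; compare against these criteria.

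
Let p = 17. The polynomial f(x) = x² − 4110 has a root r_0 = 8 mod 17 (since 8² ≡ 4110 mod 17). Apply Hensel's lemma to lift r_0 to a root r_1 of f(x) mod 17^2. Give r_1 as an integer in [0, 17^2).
r_1 = 8 (mod 289)

Hensel's recurrence: r_{i+1} = r_i − f(r_i)·(f′(r_i))^{-1} mod 17^{i+2}, with f′(x) = 2x. Iterate:
  r_0 = 8 (mod 17)
  r_1 = 8 (mod 289)
Final: r_1 = 8, and one checks f(r_1) ≡ 0 mod 17^2.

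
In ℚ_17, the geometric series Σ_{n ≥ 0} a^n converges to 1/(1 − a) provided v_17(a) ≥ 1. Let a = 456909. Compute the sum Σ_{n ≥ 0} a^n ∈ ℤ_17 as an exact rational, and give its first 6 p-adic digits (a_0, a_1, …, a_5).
Σ a^n = 1/(1 − a) = -1/456908;  first 6 digits = (1, 0, 0, 8, 5, 0)

v_17(a) = 3 ≥ 1, so the series converges in ℤ_17 to 1/(1 − a) = 1/(1 − 456909) = -1/456908. Expand this rational in ℤ_17: compute digits iteratively via d_i = x_i mod 17, x_{i+1} = (x_i − d_i)/17. The first 6 digits are (1, 0, 0, 8, 5, 0).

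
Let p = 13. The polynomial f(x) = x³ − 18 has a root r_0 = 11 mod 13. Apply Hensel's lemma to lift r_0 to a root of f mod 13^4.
r_3 = 6563 (mod 28561)

Hensel: r_{i+1} = r_i − f(r_i)/f′(r_i) mod 13^{i+2}, where f′(x) = 3x². Iterate:
  r_0 = 11 (mod 13)
  r_1 = 141 (mod 169)
  r_2 = 2169 (mod 2197)
  r_3 = 6563 (mod 28561)
Final: r = 6563 with f(r) ≡ 0 mod 13^4.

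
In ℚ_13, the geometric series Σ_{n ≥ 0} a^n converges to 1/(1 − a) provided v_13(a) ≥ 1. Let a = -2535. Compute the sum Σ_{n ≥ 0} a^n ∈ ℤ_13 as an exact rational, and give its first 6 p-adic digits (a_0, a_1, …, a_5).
Σ a^n = 1/(1 − a) = 1/2536;  first 6 digits = (1, 0, 11, 11, 3, 4)

v_13(a) = 2 ≥ 1, so the series converges in ℤ_13 to 1/(1 − a) = 1/(1 − (-2535)) = 1/2536. Expand this rational in ℤ_13: compute digits iteratively via d_i = x_i mod 13, x_{i+1} = (x_i − d_i)/13. The first 6 digits are (1, 0, 11, 11, 3, 4).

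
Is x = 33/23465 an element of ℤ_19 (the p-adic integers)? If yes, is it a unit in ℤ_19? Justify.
x ∉ ℤ_19 (v_19(x) = -2 < 0)

ℤ_19 = {x ∈ ℚ_19 : v_19(x) ≥ 0} and ℤ_19^× = {x ∈ ℤ_19 : v_19(x) = 0}. Here v_19(33/23465) = v_19(num) − v_19(den) = -2; compare against these criteria.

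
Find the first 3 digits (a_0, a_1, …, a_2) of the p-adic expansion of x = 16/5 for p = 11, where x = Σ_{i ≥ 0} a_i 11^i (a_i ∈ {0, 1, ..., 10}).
(a_0, …, a_2) = (1, 9, 8)

v_11(16/5) = 0 (numerator and denominator both coprime to 11), so x ∈ ℤ_11^×. Compute digits iteratively via a_i = x_i mod 11, x_{i+1} = (x_i − a_i)/11, with x_0 = x:
  x_0 = 16/5;  a_0 = 1;  x_1 = (x_0 − 1)/11 = 1/5
  x_1 = 1/5;  a_1 = 9;  x_2 = (x_1 − 9)/11 = -4/5
  x_2 = -4/5;  a_2 = 8;  x_3 = (x_2 − 8)/11 = -4/5
Digits: (1, 9, 8).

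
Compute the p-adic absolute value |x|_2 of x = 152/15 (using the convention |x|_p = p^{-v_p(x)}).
|152/15|_2 = 1/8

Step 1 — compute v_2(x) by factoring powers of 2 out of the numerator and denominator: v_2(152/15) = 3. Step 2 — apply |x|_p = p^{-v_p(x)} = 2^{-3} = 1/8.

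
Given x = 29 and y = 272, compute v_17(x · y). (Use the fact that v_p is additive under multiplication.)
v_17(7888) = 1

v_p(x) = 0 (factor: 29 = 17^0 · 29); v_p(y) = 1 (factor: 272 = 17^1 · 16). Additivity: v_p(xy) = v_p(x) + v_p(y) = 0 + 1 = 1. (Direct check: xy = 7888 = 17^1 · (464).)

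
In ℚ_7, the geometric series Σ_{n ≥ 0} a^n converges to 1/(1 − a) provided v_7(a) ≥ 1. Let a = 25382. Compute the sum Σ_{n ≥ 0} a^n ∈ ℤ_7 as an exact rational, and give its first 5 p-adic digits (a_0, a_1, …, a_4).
Σ a^n = 1/(1 − a) = -1/25381;  first 5 digits = (1, 0, 0, 4, 3)

v_7(a) = 3 ≥ 1, so the series converges in ℤ_7 to 1/(1 − a) = 1/(1 − 25382) = -1/25381. Expand this rational in ℤ_7: compute digits iteratively via d_i = x_i mod 7, x_{i+1} = (x_i − d_i)/7. The first 5 digits are (1, 0, 0, 4, 3).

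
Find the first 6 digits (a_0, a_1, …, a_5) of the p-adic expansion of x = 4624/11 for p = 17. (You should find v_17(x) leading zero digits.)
(a_0, …, a_5) = (0, 0, 3, 3, 6, 12)

v_17(4624/11) = 2, so a_0 = ... = a_1 = 0. Factor out: x = 17^2 · u with u = 16/11 a unit in ℤ_17. Expand u iteratively via a_{v+i} = u_i mod 17, u_{i+1} = (u_i − a_{v+i})/17:
  u_0 = 16/11;  a_2 = 3;  u_1 = (u_0 − 3)/17 = -1/11
  u_1 = -1/11;  a_3 = 3;  u_2 = (u_1 − 3)/17 = -2/11
  u_2 = -2/11;  a_4 = 6;  u_3 = (u_2 − 6)/17 = -4/11
  u_3 = -4/11;  a_5 = 12;  u_4 = (u_3 − 12)/17 = -8/11
Digits: (0, 0, 3, 3, 6, 12).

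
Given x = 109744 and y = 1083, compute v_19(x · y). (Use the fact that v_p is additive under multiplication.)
v_19(118852752) = 5

v_p(x) = 3 (factor: 109744 = 19^3 · 16); v_p(y) = 2 (factor: 1083 = 19^2 · 3). Additivity: v_p(xy) = v_p(x) + v_p(y) = 3 + 2 = 5. (Direct check: xy = 118852752 = 19^5 · (48).)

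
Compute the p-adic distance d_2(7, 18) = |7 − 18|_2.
d_2(7, 18) = 1

Step 1 — x − y = 7 − 18 = -11. Step 2 — v_2(-11) = 0 (factor: -11 = −(2^0 · 11); the sign does not affect v_p). Step 3 — |x − y|_2 = 2^{0} = 1.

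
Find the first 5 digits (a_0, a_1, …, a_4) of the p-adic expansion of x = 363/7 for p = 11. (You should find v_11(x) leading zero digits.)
(a_0, …, a_4) = (0, 0, 2, 3, 6)

v_11(363/7) = 2, so a_0 = ... = a_1 = 0. Factor out: x = 11^2 · u with u = 3/7 a unit in ℤ_11. Expand u iteratively via a_{v+i} = u_i mod 11, u_{i+1} = (u_i − a_{v+i})/11:
  u_0 = 3/7;  a_2 = 2;  u_1 = (u_0 − 2)/11 = -1/7
  u_1 = -1/7;  a_3 = 3;  u_2 = (u_1 − 3)/11 = -2/7
  u_2 = -2/7;  a_4 = 6;  u_3 = (u_2 − 6)/11 = -4/7
Digits: (0, 0, 2, 3, 6).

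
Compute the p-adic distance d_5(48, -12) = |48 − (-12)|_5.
d_5(48, -12) = 1/5

Step 1 — x − y = 48 − (-12) = 60. Step 2 — v_5(60) = 1 (factor: 60 = (5^1 · 12); the sign does not affect v_p). Step 3 — |x − y|_5 = 5^{-1} = 1/5.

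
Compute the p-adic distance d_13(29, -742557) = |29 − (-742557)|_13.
d_13(29, -742557) = 1/371293

Step 1 — x − y = 29 − (-742557) = 742586. Step 2 — v_13(742586) = 5 (factor: 742586 = (13^5 · 2); the sign does not affect v_p). Step 3 — |x − y|_13 = 13^{-5} = 1/371293.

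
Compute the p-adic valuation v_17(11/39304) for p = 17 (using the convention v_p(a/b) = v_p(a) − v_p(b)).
v_17(11/39304) = -3

Factor powers of 17 from the numerator and denominator of the reduced fraction: 11 = 17^0 · 11 and 39304 = 17^3 · 8. Apply v_p(a/b) = v_p(a) − v_p(b): v_17(11/39304) = 0 − 3 = -3.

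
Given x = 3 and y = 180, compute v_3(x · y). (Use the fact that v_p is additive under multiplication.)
v_3(540) = 3

v_p(x) = 1 (factor: 3 = 3^1 · 1); v_p(y) = 2 (factor: 180 = 3^2 · 20). Additivity: v_p(xy) = v_p(x) + v_p(y) = 1 + 2 = 3. (Direct check: xy = 540 = 3^3 · (20).)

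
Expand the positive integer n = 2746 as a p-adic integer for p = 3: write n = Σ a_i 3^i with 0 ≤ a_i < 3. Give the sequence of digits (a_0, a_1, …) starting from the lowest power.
(a_0, a_1, …) = (1, 0, 2, 2, 0, 2, 0, 1)

Repeated division by 3 gives the digits low-to-high: 2746 = 1 + 2·3^2 + 2·3^3 + 2·3^5 + 1·3^7. Digit sequence: (1, 0, 2, 2, 0, 2, 0, 1).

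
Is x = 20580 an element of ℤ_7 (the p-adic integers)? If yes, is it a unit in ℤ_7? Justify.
x ∈ ℤ_7 but not a unit; v_7(x) = 3 > 0

ℤ_7 = {x ∈ ℚ_7 : v_7(x) ≥ 0} and ℤ_7^× = {x ∈ ℤ_7 : v_7(x) = 0}. Here v_7(20580) = v_7(num) − v_7(den) = 3; compare against these criteria.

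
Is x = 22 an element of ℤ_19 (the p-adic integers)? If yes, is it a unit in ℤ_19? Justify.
x ∈ ℤ_19^× (unit); v_19(x) = 0

ℤ_19 = {x ∈ ℚ_19 : v_19(x) ≥ 0} and ℤ_19^× = {x ∈ ℤ_19 : v_19(x) = 0}. Here v_19(22) = v_19(num) − v_19(den) = 0; compare against these criteria.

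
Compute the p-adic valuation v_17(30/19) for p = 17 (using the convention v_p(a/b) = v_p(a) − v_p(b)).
v_17(30/19) = 0

Factor powers of 17 from the numerator and denominator of the reduced fraction: 30 = 17^0 · 30 and 19 = 17^0 · 19. Apply v_p(a/b) = v_p(a) − v_p(b): v_17(30/19) = 0 − 0 = 0.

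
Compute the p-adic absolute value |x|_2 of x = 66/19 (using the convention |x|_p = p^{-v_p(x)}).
|66/19|_2 = 1/2

Step 1 — compute v_2(x) by factoring powers of 2 out of the numerator and denominator: v_2(66/19) = 1. Step 2 — apply |x|_p = p^{-v_p(x)} = 2^{-1} = 1/2.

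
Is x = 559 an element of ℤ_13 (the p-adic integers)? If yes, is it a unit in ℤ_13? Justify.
x ∈ ℤ_13 but not a unit; v_13(x) = 1 > 0

ℤ_13 = {x ∈ ℚ_13 : v_13(x) ≥ 0} and ℤ_13^× = {x ∈ ℤ_13 : v_13(x) = 0}. Here v_13(559) = v_13(num) − v_13(den) = 1; compare against these criteria.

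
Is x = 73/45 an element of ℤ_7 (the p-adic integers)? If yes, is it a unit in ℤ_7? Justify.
x ∈ ℤ_7^× (unit); v_7(x) = 0

ℤ_7 = {x ∈ ℚ_7 : v_7(x) ≥ 0} and ℤ_7^× = {x ∈ ℤ_7 : v_7(x) = 0}. Here v_7(73/45) = v_7(num) − v_7(den) = 0; compare against these criteria.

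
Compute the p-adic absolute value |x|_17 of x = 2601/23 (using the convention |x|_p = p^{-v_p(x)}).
|2601/23|_17 = 1/289

Step 1 — compute v_17(x) by factoring powers of 17 out of the numerator and denominator: v_17(2601/23) = 2. Step 2 — apply |x|_p = p^{-v_p(x)} = 17^{-2} = 1/289.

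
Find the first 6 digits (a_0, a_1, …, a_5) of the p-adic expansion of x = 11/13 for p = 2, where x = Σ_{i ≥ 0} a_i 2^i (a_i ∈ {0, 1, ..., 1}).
(a_0, …, a_5) = (1, 1, 1, 0, 1, 1)

v_2(11/13) = 0 (numerator and denominator both coprime to 2), so x ∈ ℤ_2^×. Compute digits iteratively via a_i = x_i mod 2, x_{i+1} = (x_i − a_i)/2, with x_0 = x:
  x_0 = 11/13;  a_0 = 1;  x_1 = (x_0 − 1)/2 = -1/13
  x_1 = -1/13;  a_1 = 1;  x_2 = (x_1 − 1)/2 = -7/13
  x_2 = -7/13;  a_2 = 1;  x_3 = (x_2 − 1)/2 = -10/13
  x_3 = -10/13;  a_3 = 0;  x_4 = (x_3 − 0)/2 = -5/13
  x_4 = -5/13;  a_4 = 1;  x_5 = (x_4 − 1)/2 = -9/13
  x_5 = -9/13;  a_5 = 1;  x_6 = (x_5 − 1)/2 = -11/13
Digits: (1, 1, 1, 0, 1, 1).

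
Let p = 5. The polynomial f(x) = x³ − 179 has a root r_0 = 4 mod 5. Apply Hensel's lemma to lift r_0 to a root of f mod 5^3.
r_2 = 34 (mod 125)

Hensel: r_{i+1} = r_i − f(r_i)/f′(r_i) mod 5^{i+2}, where f′(x) = 3x². Iterate:
  r_0 = 4 (mod 5)
  r_1 = 9 (mod 25)
  r_2 = 34 (mod 125)
Final: r = 34 with f(r) ≡ 0 mod 5^3.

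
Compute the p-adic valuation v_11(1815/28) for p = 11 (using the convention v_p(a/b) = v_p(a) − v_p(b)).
v_11(1815/28) = 2

Factor powers of 11 from the numerator and denominator of the reduced fraction: 1815 = 11^2 · 15 and 28 = 11^0 · 28. Apply v_p(a/b) = v_p(a) − v_p(b): v_11(1815/28) = 2 − 0 = 2.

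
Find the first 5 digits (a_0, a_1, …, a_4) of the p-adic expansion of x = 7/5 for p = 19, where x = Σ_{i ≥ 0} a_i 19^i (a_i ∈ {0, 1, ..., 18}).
(a_0, …, a_4) = (9, 11, 7, 11, 7)

v_19(7/5) = 0 (numerator and denominator both coprime to 19), so x ∈ ℤ_19^×. Compute digits iteratively via a_i = x_i mod 19, x_{i+1} = (x_i − a_i)/19, with x_0 = x:
  x_0 = 7/5;  a_0 = 9;  x_1 = (x_0 − 9)/19 = -2/5
  x_1 = -2/5;  a_1 = 11;  x_2 = (x_1 − 11)/19 = -3/5
  x_2 = -3/5;  a_2 = 7;  x_3 = (x_2 − 7)/19 = -2/5
  x_3 = -2/5;  a_3 = 11;  x_4 = (x_3 − 11)/19 = -3/5
  x_4 = -3/5;  a_4 = 7;  x_5 = (x_4 − 7)/19 = -2/5
Digits: (9, 11, 7, 11, 7).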